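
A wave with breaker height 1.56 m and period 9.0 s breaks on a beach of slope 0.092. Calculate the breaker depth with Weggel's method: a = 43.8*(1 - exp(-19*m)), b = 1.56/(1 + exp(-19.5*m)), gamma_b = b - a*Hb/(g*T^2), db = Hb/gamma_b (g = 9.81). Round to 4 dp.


a = 43.8 * (1 - exp(-19 * m))
exp(-19 * 0.092) = exp(-1.7480) = 0.174122
a = 43.8 * (1 - 0.174122) = 36.173463
b = 1.56 / (1 + exp(-19.5 * m))
exp(-19.5 * 0.092) = exp(-1.7940) = 0.166294
b = 1.56 / (1 + 0.166294) = 1.337571
Hb / (g * T^2) = 1.56 / (9.81 * 9.0^2) = 1.56 / 794.6100 = 0.00196323
gamma_b = b - a * Hb/(g*T^2) = 1.337571 - 36.173463 * 0.00196323 = 1.266554
db = Hb / gamma_b = 1.56 / 1.266554
db = 1.2317 m

1.2317


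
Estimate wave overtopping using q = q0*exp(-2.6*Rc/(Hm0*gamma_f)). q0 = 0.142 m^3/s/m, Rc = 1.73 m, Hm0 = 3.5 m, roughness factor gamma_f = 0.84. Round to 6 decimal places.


q = q0 * exp(-2.6 * Rc / (Hm0 * gamma_f))
Exponent = -2.6 * 1.73 / (3.5 * 0.84)
= -2.6 * 1.73 / 2.9400
= -1.529932
exp(-1.529932) = 0.216550
q = 0.142 * 0.216550
q = 0.030750 m^3/s/m

0.030750


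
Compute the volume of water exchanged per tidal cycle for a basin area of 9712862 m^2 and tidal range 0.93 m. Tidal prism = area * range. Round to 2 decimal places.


Tidal prism = Area * Tidal range
P = 9712862 * 0.93
P = 9032961.66 m^3

9032961.66


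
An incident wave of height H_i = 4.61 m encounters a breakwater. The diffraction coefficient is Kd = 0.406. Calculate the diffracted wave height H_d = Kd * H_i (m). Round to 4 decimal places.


H_d = Kd * H_i
H_d = 0.406 * 4.61
H_d = 1.8717 m

1.8717


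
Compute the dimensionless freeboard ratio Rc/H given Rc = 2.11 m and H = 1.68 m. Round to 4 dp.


Relative freeboard = Rc / H
= 2.11 / 1.68
= 1.2560

1.2560


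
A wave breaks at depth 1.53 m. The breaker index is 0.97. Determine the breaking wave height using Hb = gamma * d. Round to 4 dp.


Hb = gamma * d
Hb = 0.97 * 1.53
Hb = 1.4841 m

1.4841


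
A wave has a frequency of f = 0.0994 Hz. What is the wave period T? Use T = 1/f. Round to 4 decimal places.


T = 1 / f
T = 1 / 0.0994
T = 10.0604 s

10.0604


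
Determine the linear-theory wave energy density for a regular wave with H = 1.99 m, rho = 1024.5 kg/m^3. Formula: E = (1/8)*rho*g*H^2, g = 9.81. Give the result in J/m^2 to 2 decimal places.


E = (1/8) * rho * g * H^2
E = (1/8) * 1024.5 * 9.81 * 1.99^2
E = 0.125 * 1024.5 * 9.81 * 3.9601
E = 4975.05 J/m^2

4975.05


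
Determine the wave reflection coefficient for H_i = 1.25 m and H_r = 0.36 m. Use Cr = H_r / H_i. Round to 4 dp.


Cr = H_r / H_i
Cr = 0.36 / 1.25
Cr = 0.2880

0.2880


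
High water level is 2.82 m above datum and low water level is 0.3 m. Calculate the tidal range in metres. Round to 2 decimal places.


Tidal range = High water - Low water
Tidal range = 2.82 - (0.3)
Tidal range = 2.52 m

2.52


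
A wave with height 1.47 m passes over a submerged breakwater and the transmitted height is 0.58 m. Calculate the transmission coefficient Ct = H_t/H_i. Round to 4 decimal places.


Ct = H_t / H_i
Ct = 0.58 / 1.47
Ct = 0.3946

0.3946


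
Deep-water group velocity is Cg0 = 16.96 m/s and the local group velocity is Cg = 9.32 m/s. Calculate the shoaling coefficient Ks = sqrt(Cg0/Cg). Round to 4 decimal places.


Ks = sqrt(Cg0 / Cg)
Ks = sqrt(16.96 / 9.32)
Ks = sqrt(1.8197)
Ks = 1.3490

1.3490


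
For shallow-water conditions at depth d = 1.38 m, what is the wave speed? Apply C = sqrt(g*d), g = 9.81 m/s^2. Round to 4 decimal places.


Using the shallow-water approximation:
C = sqrt(g * d) = sqrt(9.81 * 1.38)
C = sqrt(13.5378)
C = 3.6794 m/s

3.6794


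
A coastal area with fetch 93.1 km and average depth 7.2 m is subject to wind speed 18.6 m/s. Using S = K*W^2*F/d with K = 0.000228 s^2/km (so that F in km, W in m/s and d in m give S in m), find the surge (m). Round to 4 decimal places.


S = K * W^2 * F / d
W^2 = 18.6^2 = 345.96
S = 0.000228 * 345.96 * 93.1 / 7.2
Numerator = 0.000228 * 345.96 * 93.1 = 7.343624
S = 7.343624 / 7.2 = 1.0199 m

1.0199


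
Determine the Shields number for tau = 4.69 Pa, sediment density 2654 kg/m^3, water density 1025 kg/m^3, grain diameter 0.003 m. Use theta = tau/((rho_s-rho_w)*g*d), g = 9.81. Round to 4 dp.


theta = tau / ((rho_s - rho_w) * g * d)
rho_s - rho_w = 2654 - 1025 = 1629
Denominator = 1629 * 9.81 * 0.003 = 47.941470
theta = 4.69 / 47.941470
theta = 0.0978

0.0978


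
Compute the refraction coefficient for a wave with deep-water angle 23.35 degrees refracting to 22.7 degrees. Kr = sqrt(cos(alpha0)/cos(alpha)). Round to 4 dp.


Kr = sqrt(cos(alpha0) / cos(alpha))
cos(23.35) = 0.918101
cos(22.7) = 0.922538
Kr = sqrt(0.918101 / 0.922538)
Kr = sqrt(0.995190)
Kr = 0.9976

0.9976


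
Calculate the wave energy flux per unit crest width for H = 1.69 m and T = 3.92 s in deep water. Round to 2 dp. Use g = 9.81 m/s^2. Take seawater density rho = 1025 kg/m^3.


P = rho * g^2 * H^2 * T / (32 * pi)
P = 1025 * 9.81^2 * 1.69^2 * 3.92 / (32 * pi)
P = 1025 * 96.2361 * 2.8561 * 3.92 / 100.53096
P = 10985.54 W/m

10985.54


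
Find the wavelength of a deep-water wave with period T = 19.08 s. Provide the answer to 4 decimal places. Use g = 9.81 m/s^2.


L0 = g * T^2 / (2 * pi)
L0 = 9.81 * 19.08^2 / (2 * pi)
L0 = 9.81 * 364.0464 / 6.28319
L0 = 3571.2952 / 6.28319
L0 = 568.3893 m

568.3893


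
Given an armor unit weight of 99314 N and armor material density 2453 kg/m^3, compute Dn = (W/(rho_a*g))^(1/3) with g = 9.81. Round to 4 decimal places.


V = W / (rho_a * g)
V = 99314 / (2453 * 9.81)
V = 99314 / 24063.93
V = 4.127090 m^3
Dn = V^(1/3) = 4.127090^(1/3)
Dn = 1.6040 m

1.6040


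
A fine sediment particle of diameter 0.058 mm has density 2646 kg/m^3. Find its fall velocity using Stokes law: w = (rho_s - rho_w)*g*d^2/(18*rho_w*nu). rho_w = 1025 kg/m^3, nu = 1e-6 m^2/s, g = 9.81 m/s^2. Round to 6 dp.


w = (rho_s - rho_w) * g * d^2 / (18 * rho_w * nu)
d = 0.058 mm = 0.000058 m
rho_s - rho_w = 2646 - 1025 = 1621
Numerator = 1621 * 9.81 * (0.000058)^2 = 0.000053494362
Denominator = 18 * 1025 * 1e-6 = 0.018450
w = 0.002899 m/s

0.002899


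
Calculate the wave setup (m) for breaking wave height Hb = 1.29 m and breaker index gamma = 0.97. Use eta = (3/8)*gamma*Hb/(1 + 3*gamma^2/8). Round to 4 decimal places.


eta = (3/8) * gamma * Hb / (1 + 3*gamma^2/8)
Numerator = (3/8) * 0.97 * 1.29 = 0.469238
Denominator = 1 + 3*0.97^2/8 = 1 + 0.352838 = 1.352838
eta = 0.469238 / 1.352838
eta = 0.3469 m

0.3469


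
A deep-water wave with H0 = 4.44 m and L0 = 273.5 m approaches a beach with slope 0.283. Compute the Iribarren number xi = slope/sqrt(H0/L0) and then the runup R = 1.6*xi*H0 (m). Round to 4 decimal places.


xi = slope / sqrt(H0/L0)
H0/L0 = 4.44/273.5 = 0.016234
sqrt(0.016234) = 0.127413
xi = 0.283 / 0.127413 = 2.221128
R = 1.6 * xi * H0 = 1.6 * 2.221128 * 4.44
R = 15.7789 m

15.7789


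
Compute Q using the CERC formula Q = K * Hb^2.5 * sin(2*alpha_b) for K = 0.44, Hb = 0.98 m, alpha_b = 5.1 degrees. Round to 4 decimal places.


Q = K * Hb^2.5 * sin(2 * alpha_b)
Hb^2.5 = 0.98^2.5 = 0.950747
sin(2 * 5.1) = sin(10.2) = 0.177085
Q = 0.44 * 0.950747 * 0.177085
Q = 0.0741 m^3/s

0.0741


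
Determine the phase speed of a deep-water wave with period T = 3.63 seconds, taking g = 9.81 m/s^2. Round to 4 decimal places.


We use the deep-water celerity formula:
C = g * T / (2 * pi)
C = 9.81 * 3.63 / (2 * 3.14159...)
C = 35.610300 / 6.283185
C = 5.6676 m/s

5.6676


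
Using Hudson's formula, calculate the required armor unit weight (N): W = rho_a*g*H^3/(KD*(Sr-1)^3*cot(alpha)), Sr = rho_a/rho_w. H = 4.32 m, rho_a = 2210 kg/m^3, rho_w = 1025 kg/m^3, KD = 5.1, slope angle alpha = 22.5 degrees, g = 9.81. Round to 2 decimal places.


Sr = rho_a / rho_w = 2210 / 1025 = 2.156098
(Sr - 1) = 1.156098
(Sr - 1)^3 = 1.545196
cot(22.5) = 1 / tan(22.5) = 1 / 0.414214 = 2.414214
Numerator = 2210 * 9.81 * 4.32^3 = 1747883.6564
Denominator = 5.1 * 1.545196 * 2.414214 = 19.025204
W = 1747883.6564 / 19.025204
W = 91872.01 N

91872.01


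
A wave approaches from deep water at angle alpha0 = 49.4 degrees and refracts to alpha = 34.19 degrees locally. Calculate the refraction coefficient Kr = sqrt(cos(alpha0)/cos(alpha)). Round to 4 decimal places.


Kr = sqrt(cos(alpha0) / cos(alpha))
cos(49.4) = 0.650774
cos(34.19) = 0.827179
Kr = sqrt(0.650774 / 0.827179)
Kr = sqrt(0.786740)
Kr = 0.8870

0.8870


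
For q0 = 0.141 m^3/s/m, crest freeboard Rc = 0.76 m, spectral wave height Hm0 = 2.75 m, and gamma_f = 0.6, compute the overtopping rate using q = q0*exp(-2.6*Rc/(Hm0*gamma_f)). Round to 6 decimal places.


q = q0 * exp(-2.6 * Rc / (Hm0 * gamma_f))
Exponent = -2.6 * 0.76 / (2.75 * 0.6)
= -2.6 * 0.76 / 1.6500
= -1.197576
exp(-1.197576) = 0.301925
q = 0.141 * 0.301925
q = 0.042571 m^3/s/m

0.042571


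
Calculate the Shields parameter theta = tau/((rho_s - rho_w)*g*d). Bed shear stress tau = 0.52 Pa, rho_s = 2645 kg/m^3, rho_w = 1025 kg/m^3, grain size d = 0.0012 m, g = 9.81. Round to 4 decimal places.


theta = tau / ((rho_s - rho_w) * g * d)
rho_s - rho_w = 2645 - 1025 = 1620
Denominator = 1620 * 9.81 * 0.0012 = 19.070640
theta = 0.52 / 19.070640
theta = 0.0273

0.0273


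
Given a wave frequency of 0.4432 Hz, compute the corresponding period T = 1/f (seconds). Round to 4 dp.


T = 1 / f
T = 1 / 0.4432
T = 2.2563 s

2.2563


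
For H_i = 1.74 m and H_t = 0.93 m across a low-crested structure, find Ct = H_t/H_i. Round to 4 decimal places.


Ct = H_t / H_i
Ct = 0.93 / 1.74
Ct = 0.5345

0.5345


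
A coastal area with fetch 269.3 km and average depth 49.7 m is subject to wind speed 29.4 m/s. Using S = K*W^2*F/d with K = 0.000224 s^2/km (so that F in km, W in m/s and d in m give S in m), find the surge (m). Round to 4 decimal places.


S = K * W^2 * F / d
W^2 = 29.4^2 = 864.36
S = 0.000224 * 864.36 * 269.3 / 49.7
Numerator = 0.000224 * 864.36 * 269.3 = 52.140961
S = 52.140961 / 49.7 = 1.0491 m

1.0491


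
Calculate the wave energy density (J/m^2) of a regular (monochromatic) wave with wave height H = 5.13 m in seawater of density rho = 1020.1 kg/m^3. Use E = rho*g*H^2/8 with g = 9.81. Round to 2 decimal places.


E = (1/8) * rho * g * H^2
E = (1/8) * 1020.1 * 9.81 * 5.13^2
E = 0.125 * 1020.1 * 9.81 * 26.3169
E = 32919.75 J/m^2

32919.75


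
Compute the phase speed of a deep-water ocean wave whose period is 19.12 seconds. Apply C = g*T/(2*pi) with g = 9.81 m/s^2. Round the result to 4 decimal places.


We use the deep-water celerity formula:
C = g * T / (2 * pi)
C = 9.81 * 19.12 / (2 * 3.14159...)
C = 187.567200 / 6.283185
C = 29.8522 m/s

29.8522


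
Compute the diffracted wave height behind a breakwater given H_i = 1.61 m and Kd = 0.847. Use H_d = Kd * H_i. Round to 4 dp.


H_d = Kd * H_i
H_d = 0.847 * 1.61
H_d = 1.3637 m

1.3637


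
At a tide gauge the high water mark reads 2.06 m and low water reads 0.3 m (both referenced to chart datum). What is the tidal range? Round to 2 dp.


Tidal range = High water - Low water
Tidal range = 2.06 - (0.3)
Tidal range = 1.76 m

1.76


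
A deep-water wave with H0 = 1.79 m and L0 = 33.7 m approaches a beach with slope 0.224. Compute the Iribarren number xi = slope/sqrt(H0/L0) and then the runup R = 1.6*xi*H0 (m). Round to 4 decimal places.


xi = slope / sqrt(H0/L0)
H0/L0 = 1.79/33.7 = 0.053116
sqrt(0.053116) = 0.230468
xi = 0.224 / 0.230468 = 0.971933
R = 1.6 * xi * H0 = 1.6 * 0.971933 * 1.79
R = 2.7836 m

2.7836


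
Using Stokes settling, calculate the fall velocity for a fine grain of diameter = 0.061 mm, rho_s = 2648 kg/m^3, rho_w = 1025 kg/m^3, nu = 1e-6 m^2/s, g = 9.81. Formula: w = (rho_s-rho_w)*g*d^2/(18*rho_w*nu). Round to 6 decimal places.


w = (rho_s - rho_w) * g * d^2 / (18 * rho_w * nu)
d = 0.061 mm = 0.000061 m
rho_s - rho_w = 2648 - 1025 = 1623
Numerator = 1623 * 9.81 * (0.000061)^2 = 0.000059244385
Denominator = 18 * 1025 * 1e-6 = 0.018450
w = 0.003211 m/s

0.003211


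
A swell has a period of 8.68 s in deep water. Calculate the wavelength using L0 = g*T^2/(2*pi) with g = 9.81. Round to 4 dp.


L0 = g * T^2 / (2 * pi)
L0 = 9.81 * 8.68^2 / (2 * pi)
L0 = 9.81 * 75.3424 / 6.28319
L0 = 739.1089 / 6.28319
L0 = 117.6328 m

117.6328


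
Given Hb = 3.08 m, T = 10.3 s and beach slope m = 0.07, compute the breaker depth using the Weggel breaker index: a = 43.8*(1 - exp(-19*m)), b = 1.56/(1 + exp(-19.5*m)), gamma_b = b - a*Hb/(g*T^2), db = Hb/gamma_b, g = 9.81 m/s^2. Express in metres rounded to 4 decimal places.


a = 43.8 * (1 - exp(-19 * m))
exp(-19 * 0.07) = exp(-1.3300) = 0.264477
a = 43.8 * (1 - 0.264477) = 32.215896
b = 1.56 / (1 + exp(-19.5 * m))
exp(-19.5 * 0.07) = exp(-1.3650) = 0.255381
b = 1.56 / (1 + 0.255381) = 1.242651
Hb / (g * T^2) = 3.08 / (9.81 * 10.3^2) = 3.08 / 1040.7429 = 0.00295942
gamma_b = b - a * Hb/(g*T^2) = 1.242651 - 32.215896 * 0.00295942 = 1.147310
db = Hb / gamma_b = 3.08 / 1.147310
db = 2.6845 m

2.6845


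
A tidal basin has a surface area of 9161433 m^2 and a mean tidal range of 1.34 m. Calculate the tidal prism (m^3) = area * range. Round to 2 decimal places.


Tidal prism = Area * Tidal range
P = 9161433 * 1.34
P = 12276320.22 m^3

12276320.22


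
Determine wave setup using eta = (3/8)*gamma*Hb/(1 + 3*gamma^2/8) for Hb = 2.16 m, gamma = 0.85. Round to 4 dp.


eta = (3/8) * gamma * Hb / (1 + 3*gamma^2/8)
Numerator = (3/8) * 0.85 * 2.16 = 0.688500
Denominator = 1 + 3*0.85^2/8 = 1 + 0.270938 = 1.270938
eta = 0.688500 / 1.270938
eta = 0.5417 m

0.5417


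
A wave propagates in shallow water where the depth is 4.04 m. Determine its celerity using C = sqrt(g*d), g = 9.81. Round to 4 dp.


Using the shallow-water approximation:
C = sqrt(g * d) = sqrt(9.81 * 4.04)
C = sqrt(39.6324)
C = 6.2954 m/s

6.2954


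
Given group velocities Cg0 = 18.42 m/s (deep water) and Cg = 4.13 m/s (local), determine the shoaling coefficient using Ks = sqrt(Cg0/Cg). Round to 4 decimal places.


Ks = sqrt(Cg0 / Cg)
Ks = sqrt(18.42 / 4.13)
Ks = sqrt(4.4600)
Ks = 2.1119

2.1119


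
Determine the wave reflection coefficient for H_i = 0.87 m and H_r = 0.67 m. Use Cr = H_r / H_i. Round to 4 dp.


Cr = H_r / H_i
Cr = 0.67 / 0.87
Cr = 0.7701

0.7701


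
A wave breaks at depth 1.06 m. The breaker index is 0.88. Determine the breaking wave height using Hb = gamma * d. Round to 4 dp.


Hb = gamma * d
Hb = 0.88 * 1.06
Hb = 0.9328 m

0.9328


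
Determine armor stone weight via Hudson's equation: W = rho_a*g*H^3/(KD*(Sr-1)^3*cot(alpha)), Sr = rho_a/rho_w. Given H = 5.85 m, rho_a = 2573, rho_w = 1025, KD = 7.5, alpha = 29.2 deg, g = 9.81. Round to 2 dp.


Sr = rho_a / rho_w = 2573 / 1025 = 2.510244
(Sr - 1) = 1.510244
(Sr - 1)^3 = 3.444620
cot(29.2) = 1 / tan(29.2) = 1 / 0.558881 = 1.789289
Numerator = 2573 * 9.81 * 5.85^3 = 5053315.2428
Denominator = 7.5 * 3.444620 * 1.789289 = 46.225658
W = 5053315.2428 / 46.225658
W = 109318.40 N

109318.40


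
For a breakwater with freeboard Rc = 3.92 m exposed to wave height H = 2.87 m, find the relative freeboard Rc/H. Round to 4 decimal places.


Relative freeboard = Rc / H
= 3.92 / 2.87
= 1.3659

1.3659


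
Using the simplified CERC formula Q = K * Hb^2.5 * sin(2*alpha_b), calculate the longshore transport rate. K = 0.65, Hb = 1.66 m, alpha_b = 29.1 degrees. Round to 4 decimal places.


Q = K * Hb^2.5 * sin(2 * alpha_b)
Hb^2.5 = 1.66^2.5 = 3.550342
sin(2 * 29.1) = sin(58.2) = 0.849893
Q = 0.65 * 3.550342 * 0.849893
Q = 1.9613 m^3/s

1.9613


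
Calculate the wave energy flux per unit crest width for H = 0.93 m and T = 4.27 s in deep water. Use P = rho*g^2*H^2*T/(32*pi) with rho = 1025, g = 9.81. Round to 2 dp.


P = rho * g^2 * H^2 * T / (32 * pi)
P = 1025 * 9.81^2 * 0.93^2 * 4.27 / (32 * pi)
P = 1025 * 96.2361 * 0.8649 * 4.27 / 100.53096
P = 3623.73 W/m

3623.73


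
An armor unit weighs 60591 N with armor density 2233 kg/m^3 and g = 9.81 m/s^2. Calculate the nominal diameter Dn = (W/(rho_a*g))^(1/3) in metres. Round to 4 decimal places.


V = W / (rho_a * g)
V = 60591 / (2233 * 9.81)
V = 60591 / 21905.73
V = 2.765989 m^3
Dn = V^(1/3) = 2.765989^(1/3)
Dn = 1.4037 m

1.4037


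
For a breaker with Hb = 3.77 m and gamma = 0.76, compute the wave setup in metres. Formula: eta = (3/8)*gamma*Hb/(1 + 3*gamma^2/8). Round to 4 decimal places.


eta = (3/8) * gamma * Hb / (1 + 3*gamma^2/8)
Numerator = (3/8) * 0.76 * 3.77 = 1.074450
Denominator = 1 + 3*0.76^2/8 = 1 + 0.216600 = 1.216600
eta = 1.074450 / 1.216600
eta = 0.8832 m

0.8832


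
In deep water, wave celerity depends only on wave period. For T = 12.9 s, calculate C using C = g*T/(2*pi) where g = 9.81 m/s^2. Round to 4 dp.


We use the deep-water celerity formula:
C = g * T / (2 * pi)
C = 9.81 * 12.9 / (2 * 3.14159...)
C = 126.549000 / 6.283185
C = 20.1409 m/s

20.1409


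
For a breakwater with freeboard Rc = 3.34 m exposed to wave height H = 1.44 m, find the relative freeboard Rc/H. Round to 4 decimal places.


Relative freeboard = Rc / H
= 3.34 / 1.44
= 2.3194

2.3194


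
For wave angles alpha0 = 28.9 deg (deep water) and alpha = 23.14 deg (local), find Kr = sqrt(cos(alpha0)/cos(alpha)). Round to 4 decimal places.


Kr = sqrt(cos(alpha0) / cos(alpha))
cos(28.9) = 0.875465
cos(23.14) = 0.919547
Kr = sqrt(0.875465 / 0.919547)
Kr = sqrt(0.952060)
Kr = 0.9757

0.9757


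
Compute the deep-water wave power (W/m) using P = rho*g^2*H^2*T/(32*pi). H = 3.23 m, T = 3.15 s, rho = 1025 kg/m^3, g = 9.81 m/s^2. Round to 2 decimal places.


P = rho * g^2 * H^2 * T / (32 * pi)
P = 1025 * 9.81^2 * 3.23^2 * 3.15 / (32 * pi)
P = 1025 * 96.2361 * 10.4329 * 3.15 / 100.53096
P = 32246.13 W/m

32246.13


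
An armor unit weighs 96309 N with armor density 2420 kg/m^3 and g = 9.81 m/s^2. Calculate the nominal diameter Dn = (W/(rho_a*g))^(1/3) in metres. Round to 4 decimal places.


V = W / (rho_a * g)
V = 96309 / (2420 * 9.81)
V = 96309 / 23740.20
V = 4.056790 m^3
Dn = V^(1/3) = 4.056790^(1/3)
Dn = 1.5949 m

1.5949


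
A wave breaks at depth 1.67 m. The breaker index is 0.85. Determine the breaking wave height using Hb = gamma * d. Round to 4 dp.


Hb = gamma * d
Hb = 0.85 * 1.67
Hb = 1.4195 m

1.4195


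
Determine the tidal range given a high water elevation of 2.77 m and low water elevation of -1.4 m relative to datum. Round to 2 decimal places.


Tidal range = High water - Low water
Tidal range = 2.77 - (-1.4)
Tidal range = 4.17 m

4.17


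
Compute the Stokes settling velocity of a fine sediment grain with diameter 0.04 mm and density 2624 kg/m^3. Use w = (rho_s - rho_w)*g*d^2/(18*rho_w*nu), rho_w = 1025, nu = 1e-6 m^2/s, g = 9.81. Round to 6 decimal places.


w = (rho_s - rho_w) * g * d^2 / (18 * rho_w * nu)
d = 0.04 mm = 0.000040 m
rho_s - rho_w = 2624 - 1025 = 1599
Numerator = 1599 * 9.81 * (0.000040)^2 = 0.000025097904
Denominator = 18 * 1025 * 1e-6 = 0.018450
w = 0.001360 m/s

0.001360


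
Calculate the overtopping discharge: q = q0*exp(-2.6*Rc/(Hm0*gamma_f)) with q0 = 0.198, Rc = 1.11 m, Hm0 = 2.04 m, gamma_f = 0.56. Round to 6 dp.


q = q0 * exp(-2.6 * Rc / (Hm0 * gamma_f))
Exponent = -2.6 * 1.11 / (2.04 * 0.56)
= -2.6 * 1.11 / 1.1424
= -2.526261
exp(-2.526261) = 0.079957
q = 0.198 * 0.079957
q = 0.015832 m^3/s/m

0.015832


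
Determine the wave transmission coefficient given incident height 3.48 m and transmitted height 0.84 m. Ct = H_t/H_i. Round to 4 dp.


Ct = H_t / H_i
Ct = 0.84 / 3.48
Ct = 0.2414

0.2414


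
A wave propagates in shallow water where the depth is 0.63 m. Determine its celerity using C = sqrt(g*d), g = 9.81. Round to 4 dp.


Using the shallow-water approximation:
C = sqrt(g * d) = sqrt(9.81 * 0.63)
C = sqrt(6.1803)
C = 2.4860 m/s

2.4860


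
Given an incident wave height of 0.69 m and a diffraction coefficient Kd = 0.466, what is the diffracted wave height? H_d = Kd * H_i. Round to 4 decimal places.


H_d = Kd * H_i
H_d = 0.466 * 0.69
H_d = 0.3215 m

0.3215


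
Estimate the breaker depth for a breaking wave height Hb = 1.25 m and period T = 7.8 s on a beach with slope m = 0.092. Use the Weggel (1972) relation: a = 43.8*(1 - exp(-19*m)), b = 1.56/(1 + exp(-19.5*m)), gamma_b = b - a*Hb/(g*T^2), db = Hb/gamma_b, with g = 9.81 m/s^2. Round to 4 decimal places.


a = 43.8 * (1 - exp(-19 * m))
exp(-19 * 0.092) = exp(-1.7480) = 0.174122
a = 43.8 * (1 - 0.174122) = 36.173463
b = 1.56 / (1 + exp(-19.5 * m))
exp(-19.5 * 0.092) = exp(-1.7940) = 0.166294
b = 1.56 / (1 + 0.166294) = 1.337571
Hb / (g * T^2) = 1.25 / (9.81 * 7.8^2) = 1.25 / 596.8404 = 0.00209436
gamma_b = b - a * Hb/(g*T^2) = 1.337571 - 36.173463 * 0.00209436 = 1.261810
db = Hb / gamma_b = 1.25 / 1.261810
db = 0.9906 m

0.9906


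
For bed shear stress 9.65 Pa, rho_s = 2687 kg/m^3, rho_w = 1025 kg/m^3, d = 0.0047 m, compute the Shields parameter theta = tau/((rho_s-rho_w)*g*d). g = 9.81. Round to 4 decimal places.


theta = tau / ((rho_s - rho_w) * g * d)
rho_s - rho_w = 2687 - 1025 = 1662
Denominator = 1662 * 9.81 * 0.0047 = 76.629834
theta = 9.65 / 76.629834
theta = 0.1259

0.1259


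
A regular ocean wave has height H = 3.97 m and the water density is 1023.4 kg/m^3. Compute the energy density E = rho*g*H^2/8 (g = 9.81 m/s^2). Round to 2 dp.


E = (1/8) * rho * g * H^2
E = (1/8) * 1023.4 * 9.81 * 3.97^2
E = 0.125 * 1023.4 * 9.81 * 15.7609
E = 19779.05 J/m^2

19779.05


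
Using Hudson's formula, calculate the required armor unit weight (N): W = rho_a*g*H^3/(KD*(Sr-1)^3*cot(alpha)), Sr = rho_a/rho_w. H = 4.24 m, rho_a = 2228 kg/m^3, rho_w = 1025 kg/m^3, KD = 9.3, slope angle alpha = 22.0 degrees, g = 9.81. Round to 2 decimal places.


Sr = rho_a / rho_w = 2228 / 1025 = 2.173659
(Sr - 1) = 1.173659
(Sr - 1)^3 = 1.616685
cot(22.0) = 1 / tan(22.0) = 1 / 0.404026 = 2.475087
Numerator = 2228 * 9.81 * 4.24^3 = 1666025.9576
Denominator = 9.3 * 1.616685 * 2.475087 = 37.213342
W = 1666025.9576 / 37.213342
W = 44769.59 N

44769.59


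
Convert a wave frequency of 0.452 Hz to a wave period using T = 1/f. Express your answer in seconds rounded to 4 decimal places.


T = 1 / f
T = 1 / 0.452
T = 2.2124 s

2.2124


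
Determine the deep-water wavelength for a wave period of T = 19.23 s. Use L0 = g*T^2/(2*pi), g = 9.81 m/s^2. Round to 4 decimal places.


L0 = g * T^2 / (2 * pi)
L0 = 9.81 * 19.23^2 / (2 * pi)
L0 = 9.81 * 369.7929 / 6.28319
L0 = 3627.6683 / 6.28319
L0 = 577.3613 m

577.3613


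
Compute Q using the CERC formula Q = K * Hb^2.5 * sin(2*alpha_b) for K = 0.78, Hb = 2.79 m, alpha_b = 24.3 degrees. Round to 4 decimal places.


Q = K * Hb^2.5 * sin(2 * alpha_b)
Hb^2.5 = 2.79^2.5 = 13.002010
sin(2 * 24.3) = sin(48.6) = 0.750111
Q = 0.78 * 13.002010 * 0.750111
Q = 7.6073 m^3/s

7.6073


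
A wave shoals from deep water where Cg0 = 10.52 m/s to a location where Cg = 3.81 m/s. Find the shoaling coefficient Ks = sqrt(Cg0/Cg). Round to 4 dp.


Ks = sqrt(Cg0 / Cg)
Ks = sqrt(10.52 / 3.81)
Ks = sqrt(2.7612)
Ks = 1.6617

1.6617


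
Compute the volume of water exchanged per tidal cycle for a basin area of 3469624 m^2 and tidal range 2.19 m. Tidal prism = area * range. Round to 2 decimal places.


Tidal prism = Area * Tidal range
P = 3469624 * 2.19
P = 7598476.56 m^3

7598476.56


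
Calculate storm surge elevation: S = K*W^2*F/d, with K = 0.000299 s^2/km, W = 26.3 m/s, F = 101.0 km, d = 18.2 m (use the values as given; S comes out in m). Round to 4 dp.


S = K * W^2 * F / d
W^2 = 26.3^2 = 691.69
S = 0.000299 * 691.69 * 101.0 / 18.2
Numerator = 0.000299 * 691.69 * 101.0 = 20.888346
S = 20.888346 / 18.2 = 1.1477 m

1.1477


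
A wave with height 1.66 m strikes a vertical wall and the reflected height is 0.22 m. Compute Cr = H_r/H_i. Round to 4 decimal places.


Cr = H_r / H_i
Cr = 0.22 / 1.66
Cr = 0.1325

0.1325


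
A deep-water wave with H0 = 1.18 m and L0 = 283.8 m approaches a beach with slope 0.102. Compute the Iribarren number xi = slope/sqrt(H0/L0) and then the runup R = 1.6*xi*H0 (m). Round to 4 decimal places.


xi = slope / sqrt(H0/L0)
H0/L0 = 1.18/283.8 = 0.004158
sqrt(0.004158) = 0.064481
xi = 0.102 / 0.064481 = 1.581850
R = 1.6 * xi * H0 = 1.6 * 1.581850 * 1.18
R = 2.9865 m

2.9865


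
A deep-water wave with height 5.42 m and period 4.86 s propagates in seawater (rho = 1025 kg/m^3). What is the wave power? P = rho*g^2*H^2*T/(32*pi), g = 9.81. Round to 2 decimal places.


P = rho * g^2 * H^2 * T / (32 * pi)
P = 1025 * 9.81^2 * 5.42^2 * 4.86 / (32 * pi)
P = 1025 * 96.2361 * 29.3764 * 4.86 / 100.53096
P = 140086.69 W/m

140086.69


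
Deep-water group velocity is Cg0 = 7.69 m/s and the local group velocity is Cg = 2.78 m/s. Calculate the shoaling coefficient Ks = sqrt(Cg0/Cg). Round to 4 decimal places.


Ks = sqrt(Cg0 / Cg)
Ks = sqrt(7.69 / 2.78)
Ks = sqrt(2.7662)
Ks = 1.6632

1.6632


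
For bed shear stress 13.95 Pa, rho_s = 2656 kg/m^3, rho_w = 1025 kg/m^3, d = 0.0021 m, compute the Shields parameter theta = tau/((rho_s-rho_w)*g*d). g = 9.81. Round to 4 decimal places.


theta = tau / ((rho_s - rho_w) * g * d)
rho_s - rho_w = 2656 - 1025 = 1631
Denominator = 1631 * 9.81 * 0.0021 = 33.600231
theta = 13.95 / 33.600231
theta = 0.4152

0.4152


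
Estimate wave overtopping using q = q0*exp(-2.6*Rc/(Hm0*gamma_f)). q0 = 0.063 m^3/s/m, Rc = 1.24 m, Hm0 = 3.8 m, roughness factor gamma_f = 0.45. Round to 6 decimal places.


q = q0 * exp(-2.6 * Rc / (Hm0 * gamma_f))
Exponent = -2.6 * 1.24 / (3.8 * 0.45)
= -2.6 * 1.24 / 1.7100
= -1.885380
exp(-1.885380) = 0.151771
q = 0.063 * 0.151771
q = 0.009562 m^3/s/m

0.009562


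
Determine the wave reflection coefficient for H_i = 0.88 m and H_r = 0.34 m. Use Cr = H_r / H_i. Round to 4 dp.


Cr = H_r / H_i
Cr = 0.34 / 0.88
Cr = 0.3864

0.3864


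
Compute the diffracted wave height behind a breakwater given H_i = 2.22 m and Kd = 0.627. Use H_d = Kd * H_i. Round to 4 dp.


H_d = Kd * H_i
H_d = 0.627 * 2.22
H_d = 1.3919 m

1.3919


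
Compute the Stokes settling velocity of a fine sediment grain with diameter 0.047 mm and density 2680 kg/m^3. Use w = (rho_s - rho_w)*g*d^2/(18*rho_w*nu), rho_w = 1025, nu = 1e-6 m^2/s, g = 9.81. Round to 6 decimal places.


w = (rho_s - rho_w) * g * d^2 / (18 * rho_w * nu)
d = 0.047 mm = 0.000047 m
rho_s - rho_w = 2680 - 1025 = 1655
Numerator = 1655 * 9.81 * (0.000047)^2 = 0.000035864330
Denominator = 18 * 1025 * 1e-6 = 0.018450
w = 0.001944 m/s

0.001944


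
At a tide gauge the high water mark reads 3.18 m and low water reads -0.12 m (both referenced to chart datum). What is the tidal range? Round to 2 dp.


Tidal range = High water - Low water
Tidal range = 3.18 - (-0.12)
Tidal range = 3.30 m

3.30


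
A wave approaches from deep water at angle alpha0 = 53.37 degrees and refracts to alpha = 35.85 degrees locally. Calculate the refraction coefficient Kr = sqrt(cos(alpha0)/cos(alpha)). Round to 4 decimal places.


Kr = sqrt(cos(alpha0) / cos(alpha))
cos(53.37) = 0.596645
cos(35.85) = 0.810553
Kr = sqrt(0.596645 / 0.810553)
Kr = sqrt(0.736096)
Kr = 0.8580

0.8580


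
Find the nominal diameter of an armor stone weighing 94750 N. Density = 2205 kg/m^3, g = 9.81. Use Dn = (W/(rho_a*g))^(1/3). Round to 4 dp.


V = W / (rho_a * g)
V = 94750 / (2205 * 9.81)
V = 94750 / 21631.05
V = 4.380277 m^3
Dn = V^(1/3) = 4.380277^(1/3)
Dn = 1.6362 m

1.6362


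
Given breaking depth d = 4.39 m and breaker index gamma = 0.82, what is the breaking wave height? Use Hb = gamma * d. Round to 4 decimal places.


Hb = gamma * d
Hb = 0.82 * 4.39
Hb = 3.5998 m

3.5998


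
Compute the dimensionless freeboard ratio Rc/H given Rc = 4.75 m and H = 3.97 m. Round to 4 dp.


Relative freeboard = Rc / H
= 4.75 / 3.97
= 1.1965

1.1965


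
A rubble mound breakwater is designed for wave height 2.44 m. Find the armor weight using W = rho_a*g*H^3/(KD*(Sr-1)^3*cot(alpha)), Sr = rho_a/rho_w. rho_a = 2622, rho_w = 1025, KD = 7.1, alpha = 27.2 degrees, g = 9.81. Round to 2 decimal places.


Sr = rho_a / rho_w = 2622 / 1025 = 2.558049
(Sr - 1) = 1.558049
(Sr - 1)^3 = 3.782188
cot(27.2) = 1 / tan(27.2) = 1 / 0.513930 = 1.945790
Numerator = 2622 * 9.81 * 2.44^3 = 373655.3232
Denominator = 7.1 * 3.782188 * 1.945790 = 52.251332
W = 373655.3232 / 52.251332
W = 7151.12 N

7151.12


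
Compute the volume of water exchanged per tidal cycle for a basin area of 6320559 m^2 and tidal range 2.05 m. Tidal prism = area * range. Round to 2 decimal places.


Tidal prism = Area * Tidal range
P = 6320559 * 2.05
P = 12957145.95 m^3

12957145.95


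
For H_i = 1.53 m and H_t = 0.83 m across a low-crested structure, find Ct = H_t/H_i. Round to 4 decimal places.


Ct = H_t / H_i
Ct = 0.83 / 1.53
Ct = 0.5425

0.5425


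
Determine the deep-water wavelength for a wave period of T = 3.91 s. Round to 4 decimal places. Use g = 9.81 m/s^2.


L0 = g * T^2 / (2 * pi)
L0 = 9.81 * 3.91^2 / (2 * pi)
L0 = 9.81 * 15.2881 / 6.28319
L0 = 149.9763 / 6.28319
L0 = 23.8695 m

23.8695


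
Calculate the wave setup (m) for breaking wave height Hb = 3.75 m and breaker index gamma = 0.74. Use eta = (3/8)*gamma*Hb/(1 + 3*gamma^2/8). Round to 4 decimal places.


eta = (3/8) * gamma * Hb / (1 + 3*gamma^2/8)
Numerator = (3/8) * 0.74 * 3.75 = 1.040625
Denominator = 1 + 3*0.74^2/8 = 1 + 0.205350 = 1.205350
eta = 1.040625 / 1.205350
eta = 0.8633 m

0.8633


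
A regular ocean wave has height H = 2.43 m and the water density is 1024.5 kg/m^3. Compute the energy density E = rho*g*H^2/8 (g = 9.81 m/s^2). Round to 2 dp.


E = (1/8) * rho * g * H^2
E = (1/8) * 1024.5 * 9.81 * 2.43^2
E = 0.125 * 1024.5 * 9.81 * 5.9049
E = 7418.29 J/m^2

7418.29


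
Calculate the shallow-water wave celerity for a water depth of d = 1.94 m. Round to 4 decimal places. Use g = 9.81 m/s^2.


Using the shallow-water approximation:
C = sqrt(g * d) = sqrt(9.81 * 1.94)
C = sqrt(19.0314)
C = 4.3625 m/s

4.3625


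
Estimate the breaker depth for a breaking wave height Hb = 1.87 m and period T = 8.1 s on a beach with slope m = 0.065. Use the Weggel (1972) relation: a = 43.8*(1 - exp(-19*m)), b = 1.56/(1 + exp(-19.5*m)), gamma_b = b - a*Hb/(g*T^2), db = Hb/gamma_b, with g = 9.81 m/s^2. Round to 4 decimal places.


a = 43.8 * (1 - exp(-19 * m))
exp(-19 * 0.065) = exp(-1.2350) = 0.290835
a = 43.8 * (1 - 0.290835) = 31.061437
b = 1.56 / (1 + exp(-19.5 * m))
exp(-19.5 * 0.065) = exp(-1.2675) = 0.281535
b = 1.56 / (1 + 0.281535) = 1.217291
Hb / (g * T^2) = 1.87 / (9.81 * 8.1^2) = 1.87 / 643.6341 = 0.00290538
gamma_b = b - a * Hb/(g*T^2) = 1.217291 - 31.061437 * 0.00290538 = 1.127045
db = Hb / gamma_b = 1.87 / 1.127045
db = 1.6592 m

1.6592


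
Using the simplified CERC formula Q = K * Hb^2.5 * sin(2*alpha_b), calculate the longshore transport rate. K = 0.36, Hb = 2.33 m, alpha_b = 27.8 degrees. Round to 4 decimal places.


Q = K * Hb^2.5 * sin(2 * alpha_b)
Hb^2.5 = 2.33^2.5 = 8.286856
sin(2 * 27.8) = sin(55.6) = 0.825113
Q = 0.36 * 8.286856 * 0.825113
Q = 2.4615 m^3/s

2.4615


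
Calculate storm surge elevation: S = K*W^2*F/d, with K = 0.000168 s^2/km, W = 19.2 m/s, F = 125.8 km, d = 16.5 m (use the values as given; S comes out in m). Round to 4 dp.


S = K * W^2 * F / d
W^2 = 19.2^2 = 368.64
S = 0.000168 * 368.64 * 125.8 / 16.5
Numerator = 0.000168 * 368.64 * 125.8 = 7.790985
S = 7.790985 / 16.5 = 0.4722 m

0.4722


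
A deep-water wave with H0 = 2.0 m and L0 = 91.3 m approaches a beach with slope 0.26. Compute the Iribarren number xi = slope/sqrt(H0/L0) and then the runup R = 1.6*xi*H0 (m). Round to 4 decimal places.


xi = slope / sqrt(H0/L0)
H0/L0 = 2.0/91.3 = 0.021906
sqrt(0.021906) = 0.148006
xi = 0.26 / 0.148006 = 1.756684
R = 1.6 * xi * H0 = 1.6 * 1.756684 * 2.0
R = 5.6214 m

5.6214


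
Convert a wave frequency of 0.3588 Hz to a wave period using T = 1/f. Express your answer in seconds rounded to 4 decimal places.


T = 1 / f
T = 1 / 0.3588
T = 2.7871 s

2.7871


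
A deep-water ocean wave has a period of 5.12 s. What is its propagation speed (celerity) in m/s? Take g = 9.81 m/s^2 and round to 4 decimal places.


We use the deep-water celerity formula:
C = g * T / (2 * pi)
C = 9.81 * 5.12 / (2 * 3.14159...)
C = 50.227200 / 6.283185
C = 7.9939 m/s

7.9939


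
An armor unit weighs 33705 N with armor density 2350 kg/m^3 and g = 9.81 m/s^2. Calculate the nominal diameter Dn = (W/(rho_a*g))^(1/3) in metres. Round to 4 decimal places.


V = W / (rho_a * g)
V = 33705 / (2350 * 9.81)
V = 33705 / 23053.50
V = 1.462034 m^3
Dn = V^(1/3) = 1.462034^(1/3)
Dn = 1.1350 m

1.1350


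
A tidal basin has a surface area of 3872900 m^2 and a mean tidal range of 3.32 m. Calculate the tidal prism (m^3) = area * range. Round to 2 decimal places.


Tidal prism = Area * Tidal range
P = 3872900 * 3.32
P = 12858028.00 m^3

12858028.00


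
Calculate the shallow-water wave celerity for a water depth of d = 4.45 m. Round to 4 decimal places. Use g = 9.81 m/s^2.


Using the shallow-water approximation:
C = sqrt(g * d) = sqrt(9.81 * 4.45)
C = sqrt(43.6545)
C = 6.6072 m/s

6.6072


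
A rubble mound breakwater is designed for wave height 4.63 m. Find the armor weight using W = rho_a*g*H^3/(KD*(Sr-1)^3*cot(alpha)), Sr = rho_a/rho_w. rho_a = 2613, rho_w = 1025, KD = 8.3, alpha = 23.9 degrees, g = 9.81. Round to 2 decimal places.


Sr = rho_a / rho_w = 2613 / 1025 = 2.549268
(Sr - 1) = 1.549268
(Sr - 1)^3 = 3.718604
cot(23.9) = 1 / tan(23.9) = 1 / 0.443139 = 2.256628
Numerator = 2613 * 9.81 * 4.63^3 = 2544200.8312
Denominator = 8.3 * 3.718604 * 2.256628 = 69.649502
W = 2544200.8312 / 69.649502
W = 36528.63 N

36528.63


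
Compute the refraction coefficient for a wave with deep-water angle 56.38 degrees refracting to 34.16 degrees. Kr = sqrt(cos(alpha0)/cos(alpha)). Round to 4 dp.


Kr = sqrt(cos(alpha0) / cos(alpha))
cos(56.38) = 0.553682
cos(34.16) = 0.827473
Kr = sqrt(0.553682 / 0.827473)
Kr = sqrt(0.669124)
Kr = 0.8180

0.8180


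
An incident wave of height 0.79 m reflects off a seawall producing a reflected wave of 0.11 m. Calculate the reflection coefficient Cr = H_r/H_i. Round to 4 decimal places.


Cr = H_r / H_i
Cr = 0.11 / 0.79
Cr = 0.1392

0.1392


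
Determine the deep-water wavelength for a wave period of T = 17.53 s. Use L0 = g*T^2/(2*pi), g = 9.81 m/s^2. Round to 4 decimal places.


L0 = g * T^2 / (2 * pi)
L0 = 9.81 * 17.53^2 / (2 * pi)
L0 = 9.81 * 307.3009 / 6.28319
L0 = 3014.6218 / 6.28319
L0 = 479.7920 m

479.7920


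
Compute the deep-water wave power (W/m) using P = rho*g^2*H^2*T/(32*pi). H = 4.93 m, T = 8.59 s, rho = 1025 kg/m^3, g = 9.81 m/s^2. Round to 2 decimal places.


P = rho * g^2 * H^2 * T / (32 * pi)
P = 1025 * 9.81^2 * 4.93^2 * 8.59 / (32 * pi)
P = 1025 * 96.2361 * 24.3049 * 8.59 / 100.53096
P = 204856.16 W/m

204856.16


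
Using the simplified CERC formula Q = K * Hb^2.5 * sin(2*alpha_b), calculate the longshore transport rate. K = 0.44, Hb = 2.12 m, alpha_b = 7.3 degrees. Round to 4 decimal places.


Q = K * Hb^2.5 * sin(2 * alpha_b)
Hb^2.5 = 2.12^2.5 = 6.543945
sin(2 * 7.3) = sin(14.6) = 0.252069
Q = 0.44 * 6.543945 * 0.252069
Q = 0.7258 m^3/s

0.7258


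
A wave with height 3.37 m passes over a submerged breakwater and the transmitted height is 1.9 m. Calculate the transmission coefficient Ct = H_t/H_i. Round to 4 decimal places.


Ct = H_t / H_i
Ct = 1.9 / 3.37
Ct = 0.5638

0.5638


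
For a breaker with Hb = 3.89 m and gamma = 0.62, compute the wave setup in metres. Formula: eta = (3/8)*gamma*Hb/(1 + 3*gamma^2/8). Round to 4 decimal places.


eta = (3/8) * gamma * Hb / (1 + 3*gamma^2/8)
Numerator = (3/8) * 0.62 * 3.89 = 0.904425
Denominator = 1 + 3*0.62^2/8 = 1 + 0.144150 = 1.144150
eta = 0.904425 / 1.144150
eta = 0.7905 m

0.7905


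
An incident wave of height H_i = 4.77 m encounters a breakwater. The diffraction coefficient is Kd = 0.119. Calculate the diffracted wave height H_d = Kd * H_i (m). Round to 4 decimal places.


H_d = Kd * H_i
H_d = 0.119 * 4.77
H_d = 0.5676 m

0.5676


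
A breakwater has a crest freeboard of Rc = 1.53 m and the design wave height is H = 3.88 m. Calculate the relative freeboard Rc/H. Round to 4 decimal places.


Relative freeboard = Rc / H
= 1.53 / 3.88
= 0.3943

0.3943


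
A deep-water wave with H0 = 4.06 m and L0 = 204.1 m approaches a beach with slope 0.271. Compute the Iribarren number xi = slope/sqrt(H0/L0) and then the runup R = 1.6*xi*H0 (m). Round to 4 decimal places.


xi = slope / sqrt(H0/L0)
H0/L0 = 4.06/204.1 = 0.019892
sqrt(0.019892) = 0.141040
xi = 0.271 / 0.141040 = 1.921444
R = 1.6 * xi * H0 = 1.6 * 1.921444 * 4.06
R = 12.4817 m

12.4817


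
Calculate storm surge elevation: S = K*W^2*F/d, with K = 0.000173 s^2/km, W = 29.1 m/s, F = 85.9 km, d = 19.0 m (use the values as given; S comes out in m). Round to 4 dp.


S = K * W^2 * F / d
W^2 = 29.1^2 = 846.81
S = 0.000173 * 846.81 * 85.9 / 19.0
Numerator = 0.000173 * 846.81 * 85.9 = 12.584189
S = 12.584189 / 19.0 = 0.6623 m

0.6623


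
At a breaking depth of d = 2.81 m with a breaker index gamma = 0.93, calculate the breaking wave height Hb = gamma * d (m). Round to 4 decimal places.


Hb = gamma * d
Hb = 0.93 * 2.81
Hb = 2.6133 m

2.6133


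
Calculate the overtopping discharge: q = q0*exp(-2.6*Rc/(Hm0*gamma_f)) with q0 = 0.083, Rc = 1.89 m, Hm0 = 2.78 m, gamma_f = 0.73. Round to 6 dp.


q = q0 * exp(-2.6 * Rc / (Hm0 * gamma_f))
Exponent = -2.6 * 1.89 / (2.78 * 0.73)
= -2.6 * 1.89 / 2.0294
= -2.421405
exp(-2.421405) = 0.088797
q = 0.083 * 0.088797
q = 0.007370 m^3/s/m

0.007370


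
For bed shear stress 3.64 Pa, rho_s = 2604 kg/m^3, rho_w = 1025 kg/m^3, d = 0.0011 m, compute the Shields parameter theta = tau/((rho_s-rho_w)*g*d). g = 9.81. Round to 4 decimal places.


theta = tau / ((rho_s - rho_w) * g * d)
rho_s - rho_w = 2604 - 1025 = 1579
Denominator = 1579 * 9.81 * 0.0011 = 17.038989
theta = 3.64 / 17.038989
theta = 0.2136

0.2136


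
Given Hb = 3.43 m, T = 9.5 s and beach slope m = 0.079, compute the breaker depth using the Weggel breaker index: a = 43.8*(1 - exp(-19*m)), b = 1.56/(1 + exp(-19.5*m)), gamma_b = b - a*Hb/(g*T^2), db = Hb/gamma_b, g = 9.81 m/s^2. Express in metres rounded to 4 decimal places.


a = 43.8 * (1 - exp(-19 * m))
exp(-19 * 0.079) = exp(-1.5010) = 0.222907
a = 43.8 * (1 - 0.222907) = 34.036667
b = 1.56 / (1 + exp(-19.5 * m))
exp(-19.5 * 0.079) = exp(-1.5405) = 0.214274
b = 1.56 / (1 + 0.214274) = 1.284718
Hb / (g * T^2) = 3.43 / (9.81 * 9.5^2) = 3.43 / 885.3525 = 0.00387416
gamma_b = b - a * Hb/(g*T^2) = 1.284718 - 34.036667 * 0.00387416 = 1.152855
db = Hb / gamma_b = 3.43 / 1.152855
db = 2.9752 m

2.9752


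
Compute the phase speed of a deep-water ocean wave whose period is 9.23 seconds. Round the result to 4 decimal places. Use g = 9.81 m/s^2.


We use the deep-water celerity formula:
C = g * T / (2 * pi)
C = 9.81 * 9.23 / (2 * 3.14159...)
C = 90.546300 / 6.283185
C = 14.4109 m/s

14.4109


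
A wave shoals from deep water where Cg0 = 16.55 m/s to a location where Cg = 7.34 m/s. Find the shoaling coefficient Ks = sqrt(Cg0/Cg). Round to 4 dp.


Ks = sqrt(Cg0 / Cg)
Ks = sqrt(16.55 / 7.34)
Ks = sqrt(2.2548)
Ks = 1.5016

1.5016


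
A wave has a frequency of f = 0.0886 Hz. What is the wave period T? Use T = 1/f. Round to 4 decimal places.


T = 1 / f
T = 1 / 0.0886
T = 11.2867 s

11.2867


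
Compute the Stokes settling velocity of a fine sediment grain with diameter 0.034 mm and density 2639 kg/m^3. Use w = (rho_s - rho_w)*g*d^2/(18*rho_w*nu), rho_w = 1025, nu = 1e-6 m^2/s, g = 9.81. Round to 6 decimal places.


w = (rho_s - rho_w) * g * d^2 / (18 * rho_w * nu)
d = 0.034 mm = 0.000034 m
rho_s - rho_w = 2639 - 1025 = 1614
Numerator = 1614 * 9.81 * (0.000034)^2 = 0.000018303341
Denominator = 18 * 1025 * 1e-6 = 0.018450
w = 0.000992 m/s

0.000992


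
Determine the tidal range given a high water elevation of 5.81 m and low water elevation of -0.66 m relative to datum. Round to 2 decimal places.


Tidal range = High water - Low water
Tidal range = 5.81 - (-0.66)
Tidal range = 6.47 m

6.47
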